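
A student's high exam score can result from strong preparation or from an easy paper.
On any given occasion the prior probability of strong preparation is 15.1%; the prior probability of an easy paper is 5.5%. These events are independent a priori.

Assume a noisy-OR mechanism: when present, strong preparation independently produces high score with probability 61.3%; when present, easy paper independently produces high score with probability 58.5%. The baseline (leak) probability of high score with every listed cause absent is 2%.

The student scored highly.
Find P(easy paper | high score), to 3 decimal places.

Under noisy-OR, P(high score | causes) = 1 − (1−0.02)·∏(1−qᵢ) over the active causes.
P(high score) = 0.02·0.849·0.945 + 0.5933·0.849·0.055 + 0.62074·0.151·0.945 + 0.842607·0.151·0.055 = 0.016046 + 0.027704 + 0.088576 + 0.006998 = 0.139324
Restricting to configurations with easy paper present: 0.027704 + 0.006998 = 0.034702.
Hence the posterior is 0.034702/0.139324 ≈ 0.249.

P(easy paper | high score) ≈ 0.249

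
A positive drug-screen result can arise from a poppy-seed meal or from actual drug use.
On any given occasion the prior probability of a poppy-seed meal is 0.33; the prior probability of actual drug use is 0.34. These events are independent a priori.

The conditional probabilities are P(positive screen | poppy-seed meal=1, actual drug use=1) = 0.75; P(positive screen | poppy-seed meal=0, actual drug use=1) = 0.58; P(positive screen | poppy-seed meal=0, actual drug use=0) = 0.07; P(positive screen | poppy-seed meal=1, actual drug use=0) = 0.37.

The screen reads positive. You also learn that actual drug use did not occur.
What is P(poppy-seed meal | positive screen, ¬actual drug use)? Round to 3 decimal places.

Weight on poppy-seed meal=true, given the evidence: 0.37*0.33 = 0.122100
Normalizer over all consistent configurations: 0.07*0.67 + 0.37*0.33 = 0.169000
Posterior = 0.122100 / 0.169000 ≈ 0.722

P(poppy-seed meal | positive screen, ¬actual drug use) ≈ 0.722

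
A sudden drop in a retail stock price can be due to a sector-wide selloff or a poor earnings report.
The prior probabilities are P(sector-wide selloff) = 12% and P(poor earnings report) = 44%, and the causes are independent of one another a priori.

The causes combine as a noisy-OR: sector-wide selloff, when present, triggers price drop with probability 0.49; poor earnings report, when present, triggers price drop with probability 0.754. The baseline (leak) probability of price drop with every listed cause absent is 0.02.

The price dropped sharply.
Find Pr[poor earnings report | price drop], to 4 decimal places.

Under noisy-OR, P(price drop | causes) = 1 − (1−0.02)·∏(1−qᵢ) over the active causes.
By total probability over the 4 (sector-wide selloff, poor earnings report) configurations:
  P(price drop) = 0.02*0.88*0.56 + 0.75892*0.88*0.44 + 0.5002*0.12*0.56 + 0.877049*0.12*0.44
        = 0.009856 + 0.293854 + 0.033613 + 0.046308 = 0.383631
The terms with poor earnings report present sum to 0.340162, so
  P(poor earnings report | price drop) = 0.340162 / 0.383631 ≈ 0.8867

Pr[poor earnings report | price drop] ≈ 0.8867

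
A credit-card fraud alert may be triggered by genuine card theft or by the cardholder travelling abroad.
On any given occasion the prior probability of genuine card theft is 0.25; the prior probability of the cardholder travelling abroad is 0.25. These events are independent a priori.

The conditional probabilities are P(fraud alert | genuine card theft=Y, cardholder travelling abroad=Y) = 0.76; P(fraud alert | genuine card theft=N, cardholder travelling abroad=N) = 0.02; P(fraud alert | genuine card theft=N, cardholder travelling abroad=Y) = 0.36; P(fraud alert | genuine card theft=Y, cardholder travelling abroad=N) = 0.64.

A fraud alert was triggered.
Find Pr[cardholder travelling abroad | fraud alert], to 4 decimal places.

Pr[cardholder travelling abroad | fraud alert] ≈ 0.4670

Sum P(fraud alert|·) weighted by the priors over the 4 (genuine card theft, cardholder travelling abroad) configurations:
  P(fraud alert) = 0.02×0.75×0.75 + 0.36×0.75×0.25 + 0.64×0.25×0.75 + 0.76×0.25×0.25
        = 0.011250 + 0.067500 + 0.120000 + 0.047500 = 0.246250
The terms with cardholder travelling abroad present sum to 0.115000, so
  P(cardholder travelling abroad | fraud alert) = 0.115000 / 0.246250 ≈ 0.4670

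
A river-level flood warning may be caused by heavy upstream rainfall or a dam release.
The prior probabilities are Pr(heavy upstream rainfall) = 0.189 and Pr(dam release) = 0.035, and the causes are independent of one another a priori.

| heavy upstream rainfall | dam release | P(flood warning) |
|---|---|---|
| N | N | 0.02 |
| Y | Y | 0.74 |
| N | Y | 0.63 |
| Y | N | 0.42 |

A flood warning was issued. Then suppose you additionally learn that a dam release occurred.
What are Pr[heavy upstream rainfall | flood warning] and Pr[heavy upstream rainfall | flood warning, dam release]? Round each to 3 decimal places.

Pr[heavy upstream rainfall | flood warning] ≈ 0.708; Pr[heavy upstream rainfall | flood warning, dam release] ≈ 0.215

Weight on heavy upstream rainfall=true, given the evidence: 0.076602 + 0.004895 = 0.081497
The normalizing constant is 0.02*0.811*0.965 + 0.63*0.811*0.035 + 0.42*0.189*0.965 + 0.74*0.189*0.035 = 0.115032
P(heavy upstream rainfall | flood warning) = 0.081497/0.115032 ≈ 0.708

Now also conditioning on dam release=true:
P(flood warning | dam release) = 0.63×0.811 + 0.74×0.189 = 0.510930 + 0.139860 = 0.650790
Of this, 0.139860 comes from 0.74×0.189 (the heavy upstream rainfall=true cases).
Hence the posterior is 0.139860/0.650790 ≈ 0.215.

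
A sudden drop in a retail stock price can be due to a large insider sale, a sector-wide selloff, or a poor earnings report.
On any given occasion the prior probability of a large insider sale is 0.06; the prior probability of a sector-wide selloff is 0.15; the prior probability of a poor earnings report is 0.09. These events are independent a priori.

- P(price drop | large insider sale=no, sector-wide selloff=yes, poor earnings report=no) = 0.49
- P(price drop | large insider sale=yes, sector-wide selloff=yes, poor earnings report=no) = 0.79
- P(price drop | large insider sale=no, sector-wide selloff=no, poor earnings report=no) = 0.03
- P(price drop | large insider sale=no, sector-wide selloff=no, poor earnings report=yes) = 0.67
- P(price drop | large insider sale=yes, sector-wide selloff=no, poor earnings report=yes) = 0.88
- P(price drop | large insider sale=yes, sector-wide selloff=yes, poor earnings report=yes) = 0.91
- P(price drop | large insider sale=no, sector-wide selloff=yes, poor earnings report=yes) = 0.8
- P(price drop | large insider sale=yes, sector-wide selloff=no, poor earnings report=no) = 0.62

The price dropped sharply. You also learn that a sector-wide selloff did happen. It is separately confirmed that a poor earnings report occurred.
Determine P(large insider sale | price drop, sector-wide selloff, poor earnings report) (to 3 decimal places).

Weight on large insider sale=true, given the evidence: 0.91·0.06 = 0.054600
The normalizing constant is 0.8·0.94 + 0.91·0.06 = 0.806600
P(large insider sale | price drop, sector-wide selloff, poor earnings report) = 0.054600/0.806600 ≈ 0.068

P(large insider sale | price drop, sector-wide selloff, poor earnings report) ≈ 0.068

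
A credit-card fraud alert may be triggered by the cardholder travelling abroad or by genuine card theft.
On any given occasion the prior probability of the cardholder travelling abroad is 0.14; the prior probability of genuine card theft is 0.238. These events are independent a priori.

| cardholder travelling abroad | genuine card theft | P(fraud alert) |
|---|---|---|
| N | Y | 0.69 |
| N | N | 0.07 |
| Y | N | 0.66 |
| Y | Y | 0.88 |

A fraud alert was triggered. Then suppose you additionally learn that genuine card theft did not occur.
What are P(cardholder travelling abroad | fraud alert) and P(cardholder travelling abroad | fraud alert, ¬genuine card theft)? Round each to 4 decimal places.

P(fraud alert) = 0.07×0.86×0.762 + 0.69×0.86×0.238 + 0.66×0.14×0.762 + 0.88×0.14×0.238 = 0.045872 + 0.141229 + 0.070409 + 0.029322 = 0.286832
Of this, 0.099731 comes from 0.070409 + 0.029322 (the cardholder travelling abroad=true cases).
Hence the posterior is 0.099731/0.286832 ≈ 0.3477.

With the extra evidence:
Numerator (weight on configurations with cardholder travelling abroad): 0.66*0.14 = 0.092400
Normalizer over all consistent configurations: 0.07*0.86 + 0.66*0.14 = 0.152600
Posterior = 0.092400 / 0.152600 ≈ 0.6055
Ruling out genuine card theft raises the posterior on cardholder travelling abroad — the flip side of explaining away.

P(cardholder travelling abroad | fraud alert) ≈ 0.3477; P(cardholder travelling abroad | fraud alert, ¬genuine card theft) ≈ 0.6055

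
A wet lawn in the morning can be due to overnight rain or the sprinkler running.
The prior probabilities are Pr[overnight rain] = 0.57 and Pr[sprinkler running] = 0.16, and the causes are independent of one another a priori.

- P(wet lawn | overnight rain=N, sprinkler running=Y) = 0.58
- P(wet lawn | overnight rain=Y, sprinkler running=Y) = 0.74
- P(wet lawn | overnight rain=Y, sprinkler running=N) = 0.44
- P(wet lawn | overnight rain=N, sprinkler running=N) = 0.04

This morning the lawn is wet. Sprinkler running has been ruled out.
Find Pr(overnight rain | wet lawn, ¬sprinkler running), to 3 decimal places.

Pr(overnight rain | wet lawn, ¬sprinkler running) ≈ 0.936

By total probability over both values of overnight rain:
  P(wet lawn | ¬sprinkler running) = 0.04*0.43 + 0.44*0.57
        = 0.017200 + 0.250800 = 0.268000
The terms with overnight rain present sum to 0.250800, so
  P(overnight rain | wet lawn, ¬sprinkler running) = 0.250800 / 0.268000 ≈ 0.936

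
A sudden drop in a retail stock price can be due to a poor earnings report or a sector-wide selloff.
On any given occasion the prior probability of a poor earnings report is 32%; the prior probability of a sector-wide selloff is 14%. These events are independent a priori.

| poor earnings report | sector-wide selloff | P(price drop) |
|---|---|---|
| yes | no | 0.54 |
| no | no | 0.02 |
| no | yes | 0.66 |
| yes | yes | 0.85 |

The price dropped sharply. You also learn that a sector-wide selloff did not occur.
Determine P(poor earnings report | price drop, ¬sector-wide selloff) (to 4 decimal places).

P(poor earnings report | price drop, ¬sector-wide selloff) ≈ 0.9270

P(price drop | ¬sector-wide selloff) = 0.02×0.68 + 0.54×0.32 = 0.013600 + 0.172800 = 0.186400
The poor earnings report-present share is 0.54×0.32 = 0.172800.
Hence the posterior is 0.172800/0.186400 ≈ 0.9270.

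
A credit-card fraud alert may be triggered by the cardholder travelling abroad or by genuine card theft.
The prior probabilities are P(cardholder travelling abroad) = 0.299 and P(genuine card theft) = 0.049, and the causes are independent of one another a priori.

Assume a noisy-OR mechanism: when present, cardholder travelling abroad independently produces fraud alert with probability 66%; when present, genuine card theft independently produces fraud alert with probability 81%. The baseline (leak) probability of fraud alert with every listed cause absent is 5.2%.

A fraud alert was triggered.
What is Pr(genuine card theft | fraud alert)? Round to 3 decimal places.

Pr(genuine card theft | fraud alert) ≈ 0.156

Under noisy-OR, P(fraud alert | causes) = 1 − (1−0.052)·∏(1−qᵢ) over the active causes.
P(fraud alert) = 0.052×0.701×0.951 + 0.81988×0.701×0.049 + 0.67768×0.299×0.951 + 0.938759×0.299×0.049 = 0.034666 + 0.028162 + 0.192698 + 0.013754 = 0.269280
The genuine card theft-present share is 0.028162 + 0.013754 = 0.041916.
So P(genuine card theft | fraud alert) = 0.041916/0.269280 ≈ 0.156.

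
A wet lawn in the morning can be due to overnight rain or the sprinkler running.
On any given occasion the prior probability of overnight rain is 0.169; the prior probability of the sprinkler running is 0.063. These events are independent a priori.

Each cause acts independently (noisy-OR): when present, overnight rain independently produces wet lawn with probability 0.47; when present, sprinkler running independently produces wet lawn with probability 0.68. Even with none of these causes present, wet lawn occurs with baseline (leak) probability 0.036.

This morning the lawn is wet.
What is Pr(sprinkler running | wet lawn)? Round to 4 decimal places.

Under noisy-OR, P(wet lawn | causes) = 1 − (1−0.036)·∏(1−qᵢ) over the active causes.
Sum P(wet lawn|·) weighted by the priors over the 4 (overnight rain, sprinkler running) configurations:
  P(wet lawn) = 0.036×0.831×0.937 + 0.69152×0.831×0.063 + 0.48908×0.169×0.937 + 0.836506×0.169×0.063
        = 0.028031 + 0.036203 + 0.077447 + 0.008906 = 0.150587
Configurations with sprinkler running contribute 0.045109, so
  P(sprinkler running | wet lawn) = 0.045109 / 0.150587 ≈ 0.2996

Pr(sprinkler running | wet lawn) ≈ 0.2996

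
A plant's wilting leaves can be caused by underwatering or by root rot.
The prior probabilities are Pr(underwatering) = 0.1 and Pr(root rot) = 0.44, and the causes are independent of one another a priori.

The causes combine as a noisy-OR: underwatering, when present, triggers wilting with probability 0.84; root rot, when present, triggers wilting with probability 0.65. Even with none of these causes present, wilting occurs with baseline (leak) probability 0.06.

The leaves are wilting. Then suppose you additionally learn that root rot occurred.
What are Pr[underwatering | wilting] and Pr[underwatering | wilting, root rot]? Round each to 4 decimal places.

Pr[underwatering | wilting] ≈ 0.2317; Pr[underwatering | wilting, root rot] ≈ 0.1356

Under noisy-OR, P(wilting | causes) = 1 − (1−0.06)·∏(1−qᵢ) over the active causes.
P(wilting) = 0.06*0.9*0.56 + 0.671*0.9*0.44 + 0.8496*0.1*0.56 + 0.94736*0.1*0.44 = 0.030240 + 0.265716 + 0.047578 + 0.041684 = 0.385218
The underwatering-present share is 0.047578 + 0.041684 = 0.089262.
P(underwatering | wilting) = 0.089262 / 0.385218 ≈ 0.2317

With the extra evidence:
Sum P(wilting|·) weighted by the priors over both values of underwatering:
  P(wilting | root rot) = 0.671×0.9 + 0.94736×0.1
        = 0.603900 + 0.094736 = 0.698636
Configurations with underwatering contribute 0.094736, so
  P(underwatering | wilting, root rot) = 0.094736 / 0.698636 ≈ 0.1356
Conditioning on root rot lowers the posterior on underwatering: the classic explaining-away effect in a common-effect structure.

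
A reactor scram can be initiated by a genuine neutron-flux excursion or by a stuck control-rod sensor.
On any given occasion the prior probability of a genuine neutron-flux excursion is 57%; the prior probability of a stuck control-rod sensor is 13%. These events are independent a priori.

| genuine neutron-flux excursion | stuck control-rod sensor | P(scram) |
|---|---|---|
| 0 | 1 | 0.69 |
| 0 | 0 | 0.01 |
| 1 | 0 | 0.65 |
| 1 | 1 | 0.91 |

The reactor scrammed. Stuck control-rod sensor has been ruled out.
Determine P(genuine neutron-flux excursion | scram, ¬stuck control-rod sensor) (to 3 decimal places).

Enumerate both values of genuine neutron-flux excursion and weight by the priors:
  P(scram | ¬stuck control-rod sensor) = 0.01*0.43 + 0.65*0.57
        = 0.004300 + 0.370500 = 0.374800
Configurations with genuine neutron-flux excursion contribute 0.370500, so
  P(genuine neutron-flux excursion | scram, ¬stuck control-rod sensor) = 0.370500 / 0.374800 ≈ 0.989

P(genuine neutron-flux excursion | scram, ¬stuck control-rod sensor) ≈ 0.989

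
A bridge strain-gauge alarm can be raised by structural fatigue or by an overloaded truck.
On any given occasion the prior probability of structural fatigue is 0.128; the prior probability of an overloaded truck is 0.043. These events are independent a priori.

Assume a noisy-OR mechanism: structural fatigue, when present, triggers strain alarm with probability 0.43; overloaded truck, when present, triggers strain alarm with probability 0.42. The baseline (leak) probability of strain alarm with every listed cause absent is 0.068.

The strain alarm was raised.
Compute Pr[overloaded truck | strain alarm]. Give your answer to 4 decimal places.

Under noisy-OR, P(strain alarm | causes) = 1 − (1−0.068)·∏(1−qᵢ) over the active causes.
P(strain alarm) = 0.068*0.872*0.957 + 0.45944*0.872*0.043 + 0.46876*0.128*0.957 + 0.691881*0.128*0.043 = 0.056746 + 0.017227 + 0.057421 + 0.003808 = 0.135202
Of this, 0.021035 comes from 0.017227 + 0.003808 (the overloaded truck=true cases).
So P(overloaded truck | strain alarm) = 0.021035/0.135202 ≈ 0.1556.

Pr[overloaded truck | strain alarm] ≈ 0.1556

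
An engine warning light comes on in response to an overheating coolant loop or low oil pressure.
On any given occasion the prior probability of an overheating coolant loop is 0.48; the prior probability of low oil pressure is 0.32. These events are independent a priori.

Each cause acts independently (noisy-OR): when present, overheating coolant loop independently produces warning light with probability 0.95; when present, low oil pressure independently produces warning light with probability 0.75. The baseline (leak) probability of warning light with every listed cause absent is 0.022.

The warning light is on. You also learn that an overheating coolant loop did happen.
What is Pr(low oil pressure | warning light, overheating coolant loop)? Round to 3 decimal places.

Pr(low oil pressure | warning light, overheating coolant loop) ≈ 0.328

Under noisy-OR, P(warning light | causes) = 1 − (1−0.022)·∏(1−qᵢ) over the active causes.
Enumerate both values of low oil pressure and weight by the priors:
  P(warning light | overheating coolant loop) = 0.9511*0.68 + 0.987775*0.32
        = 0.646748 + 0.316088 = 0.962836
Keeping only the low oil pressure-present terms gives 0.316088, so
  P(low oil pressure | warning light, overheating coolant loop) = 0.316088 / 0.962836 ≈ 0.328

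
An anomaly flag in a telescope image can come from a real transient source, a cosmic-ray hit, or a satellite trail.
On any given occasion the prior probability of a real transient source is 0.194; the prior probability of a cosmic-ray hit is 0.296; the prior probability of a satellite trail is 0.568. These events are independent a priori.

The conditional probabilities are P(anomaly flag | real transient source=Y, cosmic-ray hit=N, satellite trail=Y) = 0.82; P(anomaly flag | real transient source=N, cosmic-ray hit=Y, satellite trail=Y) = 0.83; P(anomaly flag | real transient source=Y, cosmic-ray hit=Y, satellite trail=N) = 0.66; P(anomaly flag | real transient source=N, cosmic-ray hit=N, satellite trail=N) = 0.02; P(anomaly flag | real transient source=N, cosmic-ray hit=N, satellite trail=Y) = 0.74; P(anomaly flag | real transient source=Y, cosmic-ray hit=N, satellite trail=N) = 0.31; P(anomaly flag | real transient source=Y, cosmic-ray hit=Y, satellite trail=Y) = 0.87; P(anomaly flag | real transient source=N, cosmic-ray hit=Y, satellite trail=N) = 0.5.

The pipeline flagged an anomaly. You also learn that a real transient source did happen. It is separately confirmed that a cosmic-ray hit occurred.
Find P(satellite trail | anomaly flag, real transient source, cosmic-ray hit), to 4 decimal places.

P(satellite trail | anomaly flag, real transient source, cosmic-ray hit) ≈ 0.6341

P(anomaly flag | real transient source, cosmic-ray hit) = 0.66×0.432 + 0.87×0.568 = 0.285120 + 0.494160 = 0.779280
Restricting to configurations with satellite trail present: 0.87×0.568 = 0.494160.
P(satellite trail | anomaly flag, real transient source, cosmic-ray hit) = 0.494160 / 0.779280 ≈ 0.6341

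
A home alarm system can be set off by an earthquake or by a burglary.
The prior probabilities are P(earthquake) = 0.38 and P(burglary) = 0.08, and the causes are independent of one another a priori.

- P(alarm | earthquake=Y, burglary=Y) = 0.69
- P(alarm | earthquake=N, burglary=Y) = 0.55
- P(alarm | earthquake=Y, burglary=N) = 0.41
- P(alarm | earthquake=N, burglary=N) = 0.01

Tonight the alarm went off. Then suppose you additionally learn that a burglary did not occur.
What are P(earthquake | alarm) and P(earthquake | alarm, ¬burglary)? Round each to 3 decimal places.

By total probability over the 4 (earthquake, burglary) configurations:
  P(alarm) = 0.01·0.62·0.92 + 0.55·0.62·0.08 + 0.41·0.38·0.92 + 0.69·0.38·0.08
        = 0.005704 + 0.027280 + 0.143336 + 0.020976 = 0.197296
The terms with earthquake present sum to 0.164312, so
  P(earthquake | alarm) = 0.164312 / 0.197296 ≈ 0.833

Now condition on the additional information:
Sum P(alarm|·) weighted by the priors over both values of earthquake:
  P(alarm | ¬burglary) = 0.01·0.62 + 0.41·0.38
        = 0.006200 + 0.155800 = 0.162000
Configurations with earthquake contribute 0.155800, so
  P(earthquake | alarm, ¬burglary) = 0.155800 / 0.162000 ≈ 0.962

P(earthquake | alarm) ≈ 0.833; P(earthquake | alarm, ¬burglary) ≈ 0.962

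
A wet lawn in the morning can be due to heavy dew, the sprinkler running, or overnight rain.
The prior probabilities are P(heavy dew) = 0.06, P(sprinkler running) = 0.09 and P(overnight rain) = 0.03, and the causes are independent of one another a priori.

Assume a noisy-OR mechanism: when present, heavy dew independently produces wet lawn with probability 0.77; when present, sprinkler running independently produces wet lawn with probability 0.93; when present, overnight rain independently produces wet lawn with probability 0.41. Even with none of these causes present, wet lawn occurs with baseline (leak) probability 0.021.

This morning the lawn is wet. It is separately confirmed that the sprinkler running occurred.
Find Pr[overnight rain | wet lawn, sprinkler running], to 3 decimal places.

Under noisy-OR, P(wet lawn | causes) = 1 − (1−0.021)·∏(1−qᵢ) over the active causes.
P(wet lawn | sprinkler running) = 0.93147·0.94·0.97 + 0.959567·0.94·0.03 + 0.984238·0.06·0.97 + 0.9907·0.06·0.03 = 0.849314 + 0.027060 + 0.057283 + 0.001783 = 0.935440
The overnight rain-present share is 0.027060 + 0.001783 = 0.028843.
So P(overnight rain | wet lawn, sprinkler running) = 0.028843/0.935440 ≈ 0.031.

Pr[overnight rain | wet lawn, sprinkler running] ≈ 0.031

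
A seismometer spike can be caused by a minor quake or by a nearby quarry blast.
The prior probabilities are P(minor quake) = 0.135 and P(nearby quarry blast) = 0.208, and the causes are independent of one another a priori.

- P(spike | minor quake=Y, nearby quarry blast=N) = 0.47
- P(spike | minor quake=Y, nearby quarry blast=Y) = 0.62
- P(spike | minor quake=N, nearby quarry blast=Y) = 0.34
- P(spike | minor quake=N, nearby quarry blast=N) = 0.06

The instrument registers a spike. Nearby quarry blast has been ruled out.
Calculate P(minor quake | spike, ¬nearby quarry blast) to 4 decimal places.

For the numerator, keep only minor quake=true terms: 0.47·0.135 = 0.063450
The normalizing constant is 0.06·0.865 + 0.47·0.135 = 0.115350
Posterior = 0.063450 / 0.115350 ≈ 0.5501

P(minor quake | spike, ¬nearby quarry blast) ≈ 0.5501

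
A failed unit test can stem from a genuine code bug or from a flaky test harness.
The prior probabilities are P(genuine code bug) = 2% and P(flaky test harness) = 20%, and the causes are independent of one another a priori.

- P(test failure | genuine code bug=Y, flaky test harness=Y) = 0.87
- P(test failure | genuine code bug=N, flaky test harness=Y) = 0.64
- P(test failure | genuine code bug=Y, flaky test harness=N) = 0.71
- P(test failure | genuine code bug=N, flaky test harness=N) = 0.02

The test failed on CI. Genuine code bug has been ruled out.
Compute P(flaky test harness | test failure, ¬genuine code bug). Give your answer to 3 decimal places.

P(test failure | ¬genuine code bug) = 0.02×0.8 + 0.64×0.2 = 0.016000 + 0.128000 = 0.144000
The flaky test harness-present share is 0.64×0.2 = 0.128000.
So P(flaky test harness | test failure, ¬genuine code bug) = 0.128000/0.144000 ≈ 0.889.

P(flaky test harness | test failure, ¬genuine code bug) ≈ 0.889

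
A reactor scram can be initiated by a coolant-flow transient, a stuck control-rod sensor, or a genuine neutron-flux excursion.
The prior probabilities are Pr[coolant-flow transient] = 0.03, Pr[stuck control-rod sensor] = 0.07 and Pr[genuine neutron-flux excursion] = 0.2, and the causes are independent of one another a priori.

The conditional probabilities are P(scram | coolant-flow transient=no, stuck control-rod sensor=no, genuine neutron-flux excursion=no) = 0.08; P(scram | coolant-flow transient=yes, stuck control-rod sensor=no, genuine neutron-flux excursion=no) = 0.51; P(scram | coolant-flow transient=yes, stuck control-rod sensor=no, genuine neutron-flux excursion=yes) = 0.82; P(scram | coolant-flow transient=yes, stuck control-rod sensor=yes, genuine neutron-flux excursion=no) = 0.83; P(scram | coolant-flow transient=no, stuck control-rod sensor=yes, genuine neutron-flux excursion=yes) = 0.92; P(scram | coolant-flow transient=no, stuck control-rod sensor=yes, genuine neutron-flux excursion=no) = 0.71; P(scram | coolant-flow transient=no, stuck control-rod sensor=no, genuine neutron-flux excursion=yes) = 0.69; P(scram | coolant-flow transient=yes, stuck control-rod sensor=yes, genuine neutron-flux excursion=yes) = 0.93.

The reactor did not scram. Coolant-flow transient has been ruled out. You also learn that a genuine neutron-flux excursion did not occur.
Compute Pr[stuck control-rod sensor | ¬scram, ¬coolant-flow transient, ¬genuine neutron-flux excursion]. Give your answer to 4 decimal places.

P(¬scram | ¬coolant-flow transient, ¬genuine neutron-flux excursion) = 0.92·0.93 + 0.29·0.07 = 0.855600 + 0.020300 = 0.875900
Of this, 0.020300 comes from 0.29·0.07 (the stuck control-rod sensor=true cases).
So P(stuck control-rod sensor | ¬scram, ¬coolant-flow transient, ¬genuine neutron-flux excursion) = 0.020300/0.875900 ≈ 0.0232.

Pr[stuck control-rod sensor | ¬scram, ¬coolant-flow transient, ¬genuine neutron-flux excursion] ≈ 0.0232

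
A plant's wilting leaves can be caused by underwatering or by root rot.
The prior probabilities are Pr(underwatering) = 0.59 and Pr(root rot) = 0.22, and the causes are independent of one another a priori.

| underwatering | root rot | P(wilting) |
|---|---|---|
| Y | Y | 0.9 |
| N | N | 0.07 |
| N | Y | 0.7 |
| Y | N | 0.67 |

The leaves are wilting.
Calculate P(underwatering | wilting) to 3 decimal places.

P(underwatering | wilting) ≈ 0.833

P(wilting) = 0.07·0.41·0.78 + 0.7·0.41·0.22 + 0.67·0.59·0.78 + 0.9·0.59·0.22 = 0.022386 + 0.063140 + 0.308334 + 0.116820 = 0.510680
Restricting to configurations with underwatering present: 0.308334 + 0.116820 = 0.425154.
So P(underwatering | wilting) = 0.425154/0.510680 ≈ 0.833.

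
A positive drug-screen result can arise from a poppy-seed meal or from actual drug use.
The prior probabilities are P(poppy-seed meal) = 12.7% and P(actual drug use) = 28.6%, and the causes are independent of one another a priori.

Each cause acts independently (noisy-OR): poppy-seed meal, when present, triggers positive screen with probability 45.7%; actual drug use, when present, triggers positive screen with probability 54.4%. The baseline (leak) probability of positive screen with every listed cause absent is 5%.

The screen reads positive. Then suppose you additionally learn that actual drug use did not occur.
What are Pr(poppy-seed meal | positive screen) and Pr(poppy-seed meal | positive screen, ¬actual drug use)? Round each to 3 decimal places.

Under noisy-OR, P(positive screen | causes) = 1 − (1−0.05)·∏(1−qᵢ) over the active causes.
For the numerator, keep only poppy-seed meal=true terms: 0.043902 + 0.027778 = 0.071680
The normalizing constant is 0.05*0.873*0.714 + 0.5668*0.873*0.286 + 0.48415*0.127*0.714 + 0.764772*0.127*0.286 = 0.244363
P(poppy-seed meal | positive screen) = 0.071680/0.244363 ≈ 0.293

Now condition on the additional information:
Numerator (weight on configurations with poppy-seed meal): 0.48415·0.127 = 0.061487
The normalizing constant is 0.05·0.873 + 0.48415·0.127 = 0.105137
Posterior = 0.061487 / 0.105137 ≈ 0.585

Pr(poppy-seed meal | positive screen) ≈ 0.293; Pr(poppy-seed meal | positive screen, ¬actual drug use) ≈ 0.585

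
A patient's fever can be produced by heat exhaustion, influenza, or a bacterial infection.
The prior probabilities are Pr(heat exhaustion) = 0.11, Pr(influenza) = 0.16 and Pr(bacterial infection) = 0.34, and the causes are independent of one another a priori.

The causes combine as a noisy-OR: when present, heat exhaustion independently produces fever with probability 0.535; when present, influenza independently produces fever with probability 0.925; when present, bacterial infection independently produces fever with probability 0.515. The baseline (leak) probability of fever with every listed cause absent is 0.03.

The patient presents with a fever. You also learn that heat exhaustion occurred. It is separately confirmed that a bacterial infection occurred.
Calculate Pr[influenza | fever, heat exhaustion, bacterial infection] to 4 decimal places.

Pr[influenza | fever, heat exhaustion, bacterial infection] ≈ 0.1934

Under noisy-OR, P(fever | causes) = 1 − (1−0.03)·∏(1−qᵢ) over the active causes.
P(fever | heat exhaustion, bacterial infection) = 0.781241*0.84 + 0.983593*0.16 = 0.656242 + 0.157375 = 0.813617
Restricting to configurations with influenza present: 0.983593*0.16 = 0.157375.
So P(influenza | fever, heat exhaustion, bacterial infection) = 0.157375/0.813617 ≈ 0.1934.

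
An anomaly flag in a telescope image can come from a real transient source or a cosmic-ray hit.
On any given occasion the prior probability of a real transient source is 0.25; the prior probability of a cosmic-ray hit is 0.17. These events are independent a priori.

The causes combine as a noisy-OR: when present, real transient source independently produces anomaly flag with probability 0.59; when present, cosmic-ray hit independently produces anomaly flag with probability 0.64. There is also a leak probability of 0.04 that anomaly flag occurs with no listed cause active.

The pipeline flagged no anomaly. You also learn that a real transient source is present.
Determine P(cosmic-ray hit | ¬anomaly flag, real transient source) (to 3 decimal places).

P(cosmic-ray hit | ¬anomaly flag, real transient source) ≈ 0.069

Under noisy-OR, P(anomaly flag | causes) = 1 − (1−0.04)·∏(1−qᵢ) over the active causes.
P(¬anomaly flag | real transient source) = 0.3936×0.83 + 0.141696×0.17 = 0.326688 + 0.024088 = 0.350776
Of this, 0.024088 comes from 0.141696×0.17 (the cosmic-ray hit=true cases).
P(cosmic-ray hit | ¬anomaly flag, real transient source) = 0.024088 / 0.350776 ≈ 0.069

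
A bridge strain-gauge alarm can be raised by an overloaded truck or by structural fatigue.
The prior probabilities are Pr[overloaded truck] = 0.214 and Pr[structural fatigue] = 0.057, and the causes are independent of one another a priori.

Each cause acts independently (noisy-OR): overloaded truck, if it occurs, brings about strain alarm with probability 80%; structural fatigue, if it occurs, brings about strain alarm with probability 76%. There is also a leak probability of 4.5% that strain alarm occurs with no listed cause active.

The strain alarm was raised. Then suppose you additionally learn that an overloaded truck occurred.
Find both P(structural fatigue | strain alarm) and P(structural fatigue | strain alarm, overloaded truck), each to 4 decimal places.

P(structural fatigue | strain alarm) ≈ 0.1902; P(structural fatigue | strain alarm, overloaded truck) ≈ 0.0665

Under noisy-OR, P(strain alarm | causes) = 1 − (1−0.045)·∏(1−qᵢ) over the active causes.
Weight on structural fatigue=true, given the evidence: 0.034533 + 0.011639 = 0.046172
Denominator P(strain alarm): 0.045*0.786*0.943 + 0.7708*0.786*0.057 + 0.809*0.214*0.943 + 0.95416*0.214*0.057 = 0.242784
Posterior = 0.046172 / 0.242784 ≈ 0.1902

Now also conditioning on overloaded truck=true:
P(strain alarm | overloaded truck) = 0.809·0.943 + 0.95416·0.057 = 0.762887 + 0.054387 = 0.817274
Restricting to configurations with structural fatigue present: 0.95416·0.057 = 0.054387.
P(structural fatigue | strain alarm, overloaded truck) = 0.054387 / 0.817274 ≈ 0.0665
The drop from 0.1902 to 0.0665 is the explaining-away (discounting) effect.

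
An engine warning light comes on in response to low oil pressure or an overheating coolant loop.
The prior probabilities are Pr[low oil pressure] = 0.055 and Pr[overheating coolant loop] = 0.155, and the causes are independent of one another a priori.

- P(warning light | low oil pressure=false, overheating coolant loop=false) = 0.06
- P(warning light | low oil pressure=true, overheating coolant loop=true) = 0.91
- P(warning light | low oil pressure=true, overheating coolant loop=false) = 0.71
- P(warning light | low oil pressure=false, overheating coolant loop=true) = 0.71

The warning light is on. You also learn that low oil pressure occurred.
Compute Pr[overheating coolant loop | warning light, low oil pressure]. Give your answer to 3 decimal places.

Pr[overheating coolant loop | warning light, low oil pressure] ≈ 0.190

Sum P(warning light|·) weighted by the priors over both values of overheating coolant loop:
  P(warning light | low oil pressure) = 0.71·0.845 + 0.91·0.155
        = 0.599950 + 0.141050 = 0.741000
Configurations with overheating coolant loop contribute 0.141050, so
  P(overheating coolant loop | warning light, low oil pressure) = 0.141050 / 0.741000 ≈ 0.190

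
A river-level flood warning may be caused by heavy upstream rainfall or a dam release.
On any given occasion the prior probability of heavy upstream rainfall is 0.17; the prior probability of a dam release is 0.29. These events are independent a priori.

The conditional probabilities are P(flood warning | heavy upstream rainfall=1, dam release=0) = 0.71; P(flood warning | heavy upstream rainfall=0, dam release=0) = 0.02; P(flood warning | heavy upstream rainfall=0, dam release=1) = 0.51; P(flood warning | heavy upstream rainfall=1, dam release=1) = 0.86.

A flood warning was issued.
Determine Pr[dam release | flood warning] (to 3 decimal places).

Pr[dam release | flood warning] ≈ 0.629

Numerator (weight on configurations with dam release): 0.122757 + 0.042398 = 0.165155
The normalizing constant is 0.02×0.83×0.71 + 0.51×0.83×0.29 + 0.71×0.17×0.71 + 0.86×0.17×0.29 = 0.262638
Posterior = 0.165155 / 0.262638 ≈ 0.629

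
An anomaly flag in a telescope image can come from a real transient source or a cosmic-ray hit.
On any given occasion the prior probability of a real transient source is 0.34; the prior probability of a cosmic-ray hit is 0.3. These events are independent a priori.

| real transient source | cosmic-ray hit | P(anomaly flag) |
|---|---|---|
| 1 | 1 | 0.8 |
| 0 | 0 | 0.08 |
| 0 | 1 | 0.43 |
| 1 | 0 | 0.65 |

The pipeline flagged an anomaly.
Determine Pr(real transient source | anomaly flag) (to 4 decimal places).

Pr(real transient source | anomaly flag) ≈ 0.6593

Enumerate the 4 (real transient source, cosmic-ray hit) configurations and weight by the priors:
  P(anomaly flag) = 0.08·0.66·0.7 + 0.43·0.66·0.3 + 0.65·0.34·0.7 + 0.8·0.34·0.3
        = 0.036960 + 0.085140 + 0.154700 + 0.081600 = 0.358400
Keeping only the real transient source-present terms gives 0.236300, so
  P(real transient source | anomaly flag) = 0.236300 / 0.358400 ≈ 0.6593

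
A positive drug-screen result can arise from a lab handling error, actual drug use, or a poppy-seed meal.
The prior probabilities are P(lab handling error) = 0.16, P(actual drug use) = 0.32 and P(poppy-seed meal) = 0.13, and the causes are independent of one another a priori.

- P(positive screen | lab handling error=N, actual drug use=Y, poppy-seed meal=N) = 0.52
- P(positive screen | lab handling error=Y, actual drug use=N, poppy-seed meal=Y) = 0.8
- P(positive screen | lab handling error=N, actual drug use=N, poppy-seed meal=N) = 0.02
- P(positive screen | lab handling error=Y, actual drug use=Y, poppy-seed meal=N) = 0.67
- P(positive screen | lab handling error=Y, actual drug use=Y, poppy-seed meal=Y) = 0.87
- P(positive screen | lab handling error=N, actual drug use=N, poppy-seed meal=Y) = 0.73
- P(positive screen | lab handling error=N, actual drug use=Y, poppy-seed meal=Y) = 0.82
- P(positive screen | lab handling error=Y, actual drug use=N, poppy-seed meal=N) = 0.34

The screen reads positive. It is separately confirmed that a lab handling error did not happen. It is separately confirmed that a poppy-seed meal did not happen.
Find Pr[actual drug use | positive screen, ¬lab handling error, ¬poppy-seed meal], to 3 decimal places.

By total probability over both values of actual drug use:
  P(positive screen | ¬lab handling error, ¬poppy-seed meal) = 0.02*0.68 + 0.52*0.32
        = 0.013600 + 0.166400 = 0.180000
Configurations with actual drug use contribute 0.166400, so
  P(actual drug use | positive screen, ¬lab handling error, ¬poppy-seed meal) = 0.166400 / 0.180000 ≈ 0.924

Pr[actual drug use | positive screen, ¬lab handling error, ¬poppy-seed meal] ≈ 0.924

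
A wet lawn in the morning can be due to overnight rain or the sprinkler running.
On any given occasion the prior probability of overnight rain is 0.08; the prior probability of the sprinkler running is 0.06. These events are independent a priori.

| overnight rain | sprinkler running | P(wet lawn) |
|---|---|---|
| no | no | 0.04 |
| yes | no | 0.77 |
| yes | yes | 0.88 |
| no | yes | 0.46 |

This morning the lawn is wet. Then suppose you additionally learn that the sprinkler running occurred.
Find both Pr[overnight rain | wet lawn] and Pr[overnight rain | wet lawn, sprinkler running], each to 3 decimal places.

By total probability over the 4 (overnight rain, sprinkler running) configurations:
  P(wet lawn) = 0.04×0.92×0.94 + 0.46×0.92×0.06 + 0.77×0.08×0.94 + 0.88×0.08×0.06
        = 0.034592 + 0.025392 + 0.057904 + 0.004224 = 0.122112
Configurations with overnight rain contribute 0.062128, so
  P(overnight rain | wet lawn) = 0.062128 / 0.122112 ≈ 0.509

Now condition on the additional information:
By total probability over both values of overnight rain:
  P(wet lawn | sprinkler running) = 0.46*0.92 + 0.88*0.08
        = 0.423200 + 0.070400 = 0.493600
Configurations with overnight rain contribute 0.070400, so
  P(overnight rain | wet lawn, sprinkler running) = 0.070400 / 0.493600 ≈ 0.143

Pr[overnight rain | wet lawn] ≈ 0.509; Pr[overnight rain | wet lawn, sprinkler running] ≈ 0.143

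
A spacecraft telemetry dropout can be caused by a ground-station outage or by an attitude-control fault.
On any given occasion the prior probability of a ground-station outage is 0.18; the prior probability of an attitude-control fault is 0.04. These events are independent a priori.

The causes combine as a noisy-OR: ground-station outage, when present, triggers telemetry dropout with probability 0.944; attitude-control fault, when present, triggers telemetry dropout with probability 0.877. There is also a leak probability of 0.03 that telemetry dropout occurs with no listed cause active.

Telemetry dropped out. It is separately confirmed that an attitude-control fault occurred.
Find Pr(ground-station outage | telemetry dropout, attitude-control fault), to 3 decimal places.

Pr(ground-station outage | telemetry dropout, attitude-control fault) ≈ 0.198

Under noisy-OR, P(telemetry dropout | causes) = 1 − (1−0.03)·∏(1−qᵢ) over the active causes.
By total probability over both values of ground-station outage:
  P(telemetry dropout | attitude-control fault) = 0.88069×0.82 + 0.993319×0.18
        = 0.722166 + 0.178797 = 0.900963
The terms with ground-station outage present sum to 0.178797, so
  P(ground-station outage | telemetry dropout, attitude-control fault) = 0.178797 / 0.900963 ≈ 0.198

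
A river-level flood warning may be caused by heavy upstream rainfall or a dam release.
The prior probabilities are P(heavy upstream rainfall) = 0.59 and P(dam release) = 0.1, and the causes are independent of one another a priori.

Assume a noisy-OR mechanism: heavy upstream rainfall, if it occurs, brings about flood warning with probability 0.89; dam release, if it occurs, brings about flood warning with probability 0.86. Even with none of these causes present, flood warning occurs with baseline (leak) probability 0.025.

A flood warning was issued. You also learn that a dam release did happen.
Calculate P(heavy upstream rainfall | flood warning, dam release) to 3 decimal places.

Under noisy-OR, P(flood warning | causes) = 1 − (1−0.025)·∏(1−qᵢ) over the active causes.
P(flood warning | dam release) = 0.8635·0.41 + 0.984985·0.59 = 0.354035 + 0.581141 = 0.935176
The heavy upstream rainfall-present share is 0.984985·0.59 = 0.581141.
P(heavy upstream rainfall | flood warning, dam release) = 0.581141 / 0.935176 ≈ 0.621

P(heavy upstream rainfall | flood warning, dam release) ≈ 0.621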